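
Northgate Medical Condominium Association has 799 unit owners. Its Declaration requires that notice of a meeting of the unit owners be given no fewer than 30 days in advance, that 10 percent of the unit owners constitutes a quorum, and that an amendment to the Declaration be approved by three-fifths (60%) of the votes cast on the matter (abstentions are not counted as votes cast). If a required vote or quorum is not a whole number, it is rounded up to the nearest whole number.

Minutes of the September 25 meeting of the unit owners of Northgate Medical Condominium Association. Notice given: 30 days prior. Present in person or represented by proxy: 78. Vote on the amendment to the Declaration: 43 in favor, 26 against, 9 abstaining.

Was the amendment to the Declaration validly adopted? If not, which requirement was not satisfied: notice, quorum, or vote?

Notice: 30 days given; 30 required. Satisfied.
Quorum: 10% of 799 = 79.90, rounded up to 80; 78 present. Not satisfied.
Vote: requires three-fifths of the votes cast (78 − 9 abstaining = 69); 3/5 of 69 = 41.40, rounded up to 42, so 42 needed; 43 in favor. Satisfied.

Invalid — quorum requirement not satisfied.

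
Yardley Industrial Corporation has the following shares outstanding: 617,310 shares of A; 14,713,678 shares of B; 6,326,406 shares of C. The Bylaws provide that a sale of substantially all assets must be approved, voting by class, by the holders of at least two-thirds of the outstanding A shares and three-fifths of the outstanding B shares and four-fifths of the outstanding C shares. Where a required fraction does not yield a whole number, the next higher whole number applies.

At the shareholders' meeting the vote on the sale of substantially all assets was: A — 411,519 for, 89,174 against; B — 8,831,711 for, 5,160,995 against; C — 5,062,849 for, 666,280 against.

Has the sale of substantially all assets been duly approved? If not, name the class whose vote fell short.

A: 2/3 of 617310 = 411540; 411,540 required, 411,519 in favor — not approved.
B: 3/5 of 14713678 = 8828206.80, rounded up to 8828207; 8,828,207 required, 8,831,711 in favor — approved.
C: 4/5 of 6326406 = 5061124.80, rounded up to 5061125; 5,061,125 required, 5,062,849 in favor — approved.

Not approved — the A shares did not give the required vote.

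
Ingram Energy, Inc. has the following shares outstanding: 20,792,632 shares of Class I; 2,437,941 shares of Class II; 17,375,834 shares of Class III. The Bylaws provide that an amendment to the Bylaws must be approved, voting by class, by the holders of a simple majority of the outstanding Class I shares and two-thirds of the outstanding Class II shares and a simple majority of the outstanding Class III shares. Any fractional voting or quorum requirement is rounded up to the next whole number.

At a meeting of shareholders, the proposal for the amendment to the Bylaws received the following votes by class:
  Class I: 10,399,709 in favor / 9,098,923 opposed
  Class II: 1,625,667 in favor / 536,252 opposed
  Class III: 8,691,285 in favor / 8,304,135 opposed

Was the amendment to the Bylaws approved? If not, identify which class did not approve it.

Class I: a majority of 20792632 is 10396317; 10,396,317 required, 10,399,709 in favor — approved.
Class II: 2/3 of 2437941 = 1625294; 1,625,294 required, 1,625,667 in favor — approved.
Class III: a majority of 17375834 is 8687918; 8,687,918 required, 8,691,285 in favor — approved.

Approved — every class gave the required vote.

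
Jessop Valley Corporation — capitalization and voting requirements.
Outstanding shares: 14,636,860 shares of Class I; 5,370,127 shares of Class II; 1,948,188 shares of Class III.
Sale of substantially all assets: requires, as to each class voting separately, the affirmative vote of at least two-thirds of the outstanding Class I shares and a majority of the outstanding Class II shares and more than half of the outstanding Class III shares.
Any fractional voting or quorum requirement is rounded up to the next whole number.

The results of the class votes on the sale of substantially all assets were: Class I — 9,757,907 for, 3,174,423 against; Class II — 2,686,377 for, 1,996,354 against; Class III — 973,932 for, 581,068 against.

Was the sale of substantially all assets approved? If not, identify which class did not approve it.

Class I: 2/3 of 14636860 = 9757906.67, rounded up to 9757907; 9,757,907 required, 9,757,907 in favor — approved.
Class II: a majority of 5370127 is 2685064; 2,685,064 required, 2,686,377 in favor — approved.
Class III: a majority of 1948188 is 974095; 974,095 required, 973,932 in favor — not approved.

Not approved — the Class III shares did not give the required vote.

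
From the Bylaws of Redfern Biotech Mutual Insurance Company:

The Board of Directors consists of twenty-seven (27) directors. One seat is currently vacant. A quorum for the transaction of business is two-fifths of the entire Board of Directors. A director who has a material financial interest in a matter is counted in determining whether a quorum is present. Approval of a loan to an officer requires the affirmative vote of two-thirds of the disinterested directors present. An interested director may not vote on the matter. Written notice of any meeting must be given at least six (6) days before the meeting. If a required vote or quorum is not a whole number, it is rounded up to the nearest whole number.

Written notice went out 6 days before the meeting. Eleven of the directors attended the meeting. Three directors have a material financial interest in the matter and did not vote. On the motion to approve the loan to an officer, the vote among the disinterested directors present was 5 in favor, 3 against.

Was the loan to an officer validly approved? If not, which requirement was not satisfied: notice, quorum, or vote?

Invalid — vote requirement not satisfied.

Notice: 6 days given; 6 required (6 ≥ 6). Satisfied.
Quorum: 11 present (interested directors count toward quorum); quorum is 11. Satisfied.
Vote: the loan to an officer requires two-thirds of the disinterested directors present (11 − 3 = 8). 2/3 of 8 = 5.33, rounded up to 6, so 6 affirmative votes are needed; 5 voted in favor. Not satisfied.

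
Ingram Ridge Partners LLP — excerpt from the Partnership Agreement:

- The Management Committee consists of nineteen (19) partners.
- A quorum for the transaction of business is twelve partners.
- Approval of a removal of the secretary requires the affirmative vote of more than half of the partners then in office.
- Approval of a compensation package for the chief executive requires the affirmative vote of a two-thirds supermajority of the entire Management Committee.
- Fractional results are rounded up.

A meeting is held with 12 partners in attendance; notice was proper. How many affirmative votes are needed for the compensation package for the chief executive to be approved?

13

The compensation package for the chief executive requires two-thirds of the entire Management Committee (19).
2/3 of 19 = 12.67, rounded up to 13.
(Only 12 can vote, so the compensation package for the chief executive cannot pass at this meeting, but the required vote is still 13.)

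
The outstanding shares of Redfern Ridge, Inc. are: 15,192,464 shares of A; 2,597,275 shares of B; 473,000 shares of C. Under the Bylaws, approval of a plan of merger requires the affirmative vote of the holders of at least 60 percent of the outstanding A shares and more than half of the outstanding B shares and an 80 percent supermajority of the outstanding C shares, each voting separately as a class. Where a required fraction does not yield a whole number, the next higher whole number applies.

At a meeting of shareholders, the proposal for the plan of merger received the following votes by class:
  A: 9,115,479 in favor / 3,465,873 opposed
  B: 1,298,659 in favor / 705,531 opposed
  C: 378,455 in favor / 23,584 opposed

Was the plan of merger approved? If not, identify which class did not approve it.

Approved — every class gave the required vote.

A: 3/5 of 15192464 = 9115478.40, rounded up to 9115479; 9,115,479 required, 9,115,479 in favor — approved.
B: a majority of 2597275 is 1298638; 1,298,638 required, 1,298,659 in favor — approved.
C: 4/5 of 473000 = 378400; 378,400 required, 378,455 in favor — approved.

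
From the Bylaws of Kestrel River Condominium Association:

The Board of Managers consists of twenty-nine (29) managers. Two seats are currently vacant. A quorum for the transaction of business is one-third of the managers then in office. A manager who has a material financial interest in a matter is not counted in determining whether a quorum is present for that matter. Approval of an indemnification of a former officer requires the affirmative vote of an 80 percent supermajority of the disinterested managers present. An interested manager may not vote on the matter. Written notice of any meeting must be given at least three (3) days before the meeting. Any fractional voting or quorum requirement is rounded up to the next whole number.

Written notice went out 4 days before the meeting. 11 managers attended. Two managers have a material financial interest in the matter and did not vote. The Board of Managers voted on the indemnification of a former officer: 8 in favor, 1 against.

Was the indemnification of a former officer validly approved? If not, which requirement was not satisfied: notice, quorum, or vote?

Notice: 4 days given; 3 required (4 ≥ 3). Satisfied.
Quorum: 11 present, but the 2 interested managers do not count, leaving 9. Quorum is 9. Satisfied.
Vote: the indemnification of a former officer requires four-fifths of the disinterested managers present (11 − 2 = 9). 4/5 of 9 = 7.20, rounded up to 8, so 8 affirmative votes are needed; 8 voted in favor. Satisfied.

Valid — all requirements satisfied.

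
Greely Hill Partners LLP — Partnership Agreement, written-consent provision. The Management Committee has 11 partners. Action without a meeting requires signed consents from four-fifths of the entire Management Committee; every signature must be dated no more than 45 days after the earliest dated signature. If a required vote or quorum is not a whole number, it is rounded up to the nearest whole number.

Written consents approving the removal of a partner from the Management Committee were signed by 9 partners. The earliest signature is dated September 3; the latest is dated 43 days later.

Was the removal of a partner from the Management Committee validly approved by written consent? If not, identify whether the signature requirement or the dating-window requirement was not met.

Effective — both the signature and dating-window requirements are satisfied.

Signatures required: four-fifths of 11 — 4/5 of 11 = 8.80, rounded up to 9, so 9 needed; 9 signed. Sufficient.
Dating window: the latest signature is 43 days after the earliest; the limit is 45 days. Within the window.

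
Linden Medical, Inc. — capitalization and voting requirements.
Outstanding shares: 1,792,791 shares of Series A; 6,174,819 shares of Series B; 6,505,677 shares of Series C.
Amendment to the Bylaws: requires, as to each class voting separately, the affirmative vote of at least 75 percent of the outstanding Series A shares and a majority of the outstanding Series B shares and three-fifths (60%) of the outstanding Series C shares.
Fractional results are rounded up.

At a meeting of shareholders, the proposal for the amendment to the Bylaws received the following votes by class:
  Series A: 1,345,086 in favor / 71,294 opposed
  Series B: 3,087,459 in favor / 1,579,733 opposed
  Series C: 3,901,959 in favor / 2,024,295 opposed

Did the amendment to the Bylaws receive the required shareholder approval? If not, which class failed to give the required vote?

Series A: 3/4 of 1792791 = 1344593.25, rounded up to 1344594; 1,344,594 required, 1,345,086 in favor — approved.
Series B: a majority of 6174819 is 3087410; 3,087,410 required, 3,087,459 in favor — approved.
Series C: 3/5 of 6505677 = 3903406.20, rounded up to 3903407; 3,903,407 required, 3,901,959 in favor — not approved.

Not approved — the Series C shares did not give the required vote.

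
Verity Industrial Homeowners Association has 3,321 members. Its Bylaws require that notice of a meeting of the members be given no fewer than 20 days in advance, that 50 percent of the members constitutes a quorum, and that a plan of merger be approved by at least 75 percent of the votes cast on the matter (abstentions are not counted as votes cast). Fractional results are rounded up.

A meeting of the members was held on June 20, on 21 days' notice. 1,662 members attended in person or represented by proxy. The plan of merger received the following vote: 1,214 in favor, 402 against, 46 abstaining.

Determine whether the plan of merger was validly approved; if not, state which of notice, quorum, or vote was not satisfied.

Notice: 21 days given; 20 required. Satisfied.
Quorum: 50% of 3,321 = 1,660.50, rounded up to 1,661; 1,662 present. Satisfied.
Vote: requires three-fourths of the votes cast (1,662 − 46 abstaining = 1,616); 3/4 of 1616 = 1212, so 1,212 needed; 1,214 in favor. Satisfied.

Valid — all requirements satisfied.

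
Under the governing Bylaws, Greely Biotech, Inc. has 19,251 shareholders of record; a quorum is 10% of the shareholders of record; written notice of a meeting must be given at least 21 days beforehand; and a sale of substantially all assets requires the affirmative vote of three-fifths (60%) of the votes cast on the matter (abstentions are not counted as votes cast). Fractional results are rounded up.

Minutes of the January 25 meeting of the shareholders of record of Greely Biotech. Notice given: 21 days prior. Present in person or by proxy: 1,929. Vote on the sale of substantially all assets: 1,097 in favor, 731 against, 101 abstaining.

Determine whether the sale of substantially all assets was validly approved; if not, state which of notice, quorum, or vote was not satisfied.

Valid — all requirements satisfied.

Notice: 21 days given; 21 required. Satisfied.
Quorum: 10% of 19,251 = 1,925.10, rounded up to 1,926; 1,929 present. Satisfied.
Vote: requires three-fifths of the votes cast (1,929 − 101 abstaining = 1,828); 3/5 of 1828 = 1096.80, rounded up to 1097, so 1,097 needed; 1,097 in favor. Satisfied.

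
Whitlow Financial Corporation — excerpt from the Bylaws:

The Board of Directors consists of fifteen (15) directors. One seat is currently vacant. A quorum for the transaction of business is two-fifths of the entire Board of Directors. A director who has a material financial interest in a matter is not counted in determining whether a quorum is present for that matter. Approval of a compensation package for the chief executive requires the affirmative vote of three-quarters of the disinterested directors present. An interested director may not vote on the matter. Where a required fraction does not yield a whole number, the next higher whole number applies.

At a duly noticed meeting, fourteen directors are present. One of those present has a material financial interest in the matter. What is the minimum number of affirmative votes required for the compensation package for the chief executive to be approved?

10

The compensation package for the chief executive requires three-fourths of the disinterested directors present (14 − 1 = 13).
3/4 of 13 = 9.75, rounded up to 10.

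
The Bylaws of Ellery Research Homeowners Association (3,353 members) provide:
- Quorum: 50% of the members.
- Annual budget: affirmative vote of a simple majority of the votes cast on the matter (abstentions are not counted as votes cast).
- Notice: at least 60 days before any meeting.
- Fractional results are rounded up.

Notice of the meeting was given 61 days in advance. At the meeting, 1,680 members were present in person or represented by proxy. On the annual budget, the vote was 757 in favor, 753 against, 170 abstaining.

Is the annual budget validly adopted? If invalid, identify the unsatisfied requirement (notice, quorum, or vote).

Notice: 61 days given; 60 required. Satisfied.
Quorum: 50% of 3,353 = 1,676.50, rounded up to 1,677; 1,680 present. Satisfied.
Vote: requires a majority of the votes cast (1,680 − 170 abstaining = 1,510); a majority of 1510 is 756, so 756 needed; 757 in favor. Satisfied.

Valid — all requirements satisfied.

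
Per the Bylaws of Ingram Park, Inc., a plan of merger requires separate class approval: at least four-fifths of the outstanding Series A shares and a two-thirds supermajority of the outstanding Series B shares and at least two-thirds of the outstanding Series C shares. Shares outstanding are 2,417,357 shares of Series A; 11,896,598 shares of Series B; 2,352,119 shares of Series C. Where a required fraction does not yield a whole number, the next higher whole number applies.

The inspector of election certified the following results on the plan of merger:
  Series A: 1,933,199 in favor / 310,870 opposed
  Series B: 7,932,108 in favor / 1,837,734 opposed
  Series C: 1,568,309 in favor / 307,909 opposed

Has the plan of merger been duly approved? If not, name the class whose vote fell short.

Not approved — the Series A shares did not give the required vote.

Series A: 4/5 of 2417357 = 1933885.60, rounded up to 1933886; 1,933,886 required, 1,933,199 in favor — not approved.
Series B: 2/3 of 11896598 = 7931065.33, rounded up to 7931066; 7,931,066 required, 7,932,108 in favor — approved.
Series C: 2/3 of 2352119 = 1568079.33, rounded up to 1568080; 1,568,080 required, 1,568,309 in favor — approved.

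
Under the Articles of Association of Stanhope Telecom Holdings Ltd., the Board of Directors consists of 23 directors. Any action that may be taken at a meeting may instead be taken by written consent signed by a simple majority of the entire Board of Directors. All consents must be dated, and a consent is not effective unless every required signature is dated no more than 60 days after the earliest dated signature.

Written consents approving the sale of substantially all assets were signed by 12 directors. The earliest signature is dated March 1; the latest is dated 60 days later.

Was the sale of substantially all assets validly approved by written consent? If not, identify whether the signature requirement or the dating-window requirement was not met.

Effective — both the signature and dating-window requirements are satisfied.

Signatures required: a simple majority of 23 — a majority of 23 is 12, so 12 needed; 12 signed. Sufficient.
Dating window: the latest signature is 60 days after the earliest; the limit is 60 days. Within the window.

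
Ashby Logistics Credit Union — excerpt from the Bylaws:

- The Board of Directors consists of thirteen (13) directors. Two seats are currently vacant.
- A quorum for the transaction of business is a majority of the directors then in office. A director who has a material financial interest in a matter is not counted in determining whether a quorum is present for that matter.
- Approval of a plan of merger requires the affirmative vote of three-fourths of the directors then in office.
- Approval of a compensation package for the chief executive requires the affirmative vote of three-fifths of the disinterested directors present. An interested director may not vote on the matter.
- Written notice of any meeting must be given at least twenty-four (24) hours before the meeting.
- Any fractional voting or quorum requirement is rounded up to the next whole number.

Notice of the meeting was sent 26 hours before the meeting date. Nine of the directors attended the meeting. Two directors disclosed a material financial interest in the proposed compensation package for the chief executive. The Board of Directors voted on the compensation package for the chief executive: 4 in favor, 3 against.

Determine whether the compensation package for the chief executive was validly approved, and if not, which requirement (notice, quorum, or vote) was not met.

Invalid — vote requirement not satisfied.

Notice: 26 hours given; 24 required (26 ≥ 24). Satisfied.
Quorum: 9 present, but the 2 interested directors do not count, leaving 7. Quorum is 6. Satisfied.
Vote: the compensation package for the chief executive requires three-fifths of the disinterested directors present (9 − 2 = 7). 3/5 of 7 = 4.20, rounded up to 5, so 5 affirmative votes are needed; 4 voted in favor. Not satisfied.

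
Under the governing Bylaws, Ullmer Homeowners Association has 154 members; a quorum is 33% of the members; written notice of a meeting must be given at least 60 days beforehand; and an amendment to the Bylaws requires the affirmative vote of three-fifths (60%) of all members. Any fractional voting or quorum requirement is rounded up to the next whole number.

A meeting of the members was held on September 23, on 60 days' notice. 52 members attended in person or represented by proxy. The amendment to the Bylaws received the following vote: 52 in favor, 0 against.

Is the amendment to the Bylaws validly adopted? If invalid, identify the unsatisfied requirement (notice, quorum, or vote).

Invalid — vote requirement not satisfied.

Notice: 60 days given; 60 required. Satisfied.
Quorum: 33% of 154 = 50.82, rounded up to 51; 52 present. Satisfied.
Vote: requires three-fifths of all members (154); 3/5 of 154 = 92.40, rounded up to 93, so 93 needed; 52 in favor. Not satisfied.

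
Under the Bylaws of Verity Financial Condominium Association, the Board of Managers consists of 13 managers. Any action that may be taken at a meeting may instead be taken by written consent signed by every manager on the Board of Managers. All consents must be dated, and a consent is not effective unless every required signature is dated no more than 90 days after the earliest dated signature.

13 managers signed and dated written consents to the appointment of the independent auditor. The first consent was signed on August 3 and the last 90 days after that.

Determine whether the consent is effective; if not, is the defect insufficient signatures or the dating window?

Signatures required: all of 13 — unanimous means all 13, so 13 needed; 13 signed. Sufficient.
Dating window: the latest signature is 90 days after the earliest; the limit is 90 days. Within the window.

Effective — both the signature and dating-window requirements are satisfied.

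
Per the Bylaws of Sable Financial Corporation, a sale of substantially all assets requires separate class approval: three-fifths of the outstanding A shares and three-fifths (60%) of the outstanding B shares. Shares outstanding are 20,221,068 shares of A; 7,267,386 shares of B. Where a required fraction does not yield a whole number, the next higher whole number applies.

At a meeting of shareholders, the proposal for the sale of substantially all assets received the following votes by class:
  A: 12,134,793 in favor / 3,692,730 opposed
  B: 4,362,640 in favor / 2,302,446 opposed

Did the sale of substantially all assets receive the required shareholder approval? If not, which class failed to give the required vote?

A: 3/5 of 20221068 = 12132640.80, rounded up to 12132641; 12,132,641 required, 12,134,793 in favor — approved.
B: 3/5 of 7267386 = 4360431.60, rounded up to 4360432; 4,360,432 required, 4,362,640 in favor — approved.

Approved — every class gave the required vote.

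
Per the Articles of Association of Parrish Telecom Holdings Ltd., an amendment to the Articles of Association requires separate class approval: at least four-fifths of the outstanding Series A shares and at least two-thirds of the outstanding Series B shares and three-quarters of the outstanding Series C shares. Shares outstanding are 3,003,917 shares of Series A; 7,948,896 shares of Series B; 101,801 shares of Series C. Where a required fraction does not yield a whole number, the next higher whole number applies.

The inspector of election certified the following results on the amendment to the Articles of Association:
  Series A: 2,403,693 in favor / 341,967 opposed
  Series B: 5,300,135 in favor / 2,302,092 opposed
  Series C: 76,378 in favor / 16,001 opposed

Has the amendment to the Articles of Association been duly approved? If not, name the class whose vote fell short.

Series A: 4/5 of 3003917 = 2403133.60, rounded up to 2403134; 2,403,134 required, 2,403,693 in favor — approved.
Series B: 2/3 of 7948896 = 5299264; 5,299,264 required, 5,300,135 in favor — approved.
Series C: 3/4 of 101801 = 76350.75, rounded up to 76351; 76,351 required, 76,378 in favor — approved.

Approved — every class gave the required vote.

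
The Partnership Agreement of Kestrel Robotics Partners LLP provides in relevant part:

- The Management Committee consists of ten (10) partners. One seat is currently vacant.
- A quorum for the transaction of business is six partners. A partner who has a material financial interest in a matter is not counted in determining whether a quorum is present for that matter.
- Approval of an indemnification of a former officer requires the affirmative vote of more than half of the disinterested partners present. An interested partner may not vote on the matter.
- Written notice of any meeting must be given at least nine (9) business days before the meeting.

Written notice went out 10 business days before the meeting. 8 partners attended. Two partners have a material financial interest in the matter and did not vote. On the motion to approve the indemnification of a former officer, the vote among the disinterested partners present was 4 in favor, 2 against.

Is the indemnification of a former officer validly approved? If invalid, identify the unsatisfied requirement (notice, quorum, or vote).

Notice: 10 business days given; 9 required (10 ≥ 9). Satisfied.
Quorum: 8 present, but the 2 interested partners do not count, leaving 6. Quorum is 6. Satisfied.
Vote: the indemnification of a former officer requires a majority of the disinterested partners present (8 − 2 = 6). A majority of 6 is 4, so 4 affirmative votes are needed; 4 voted in favor. Satisfied.

Valid — all requirements satisfied.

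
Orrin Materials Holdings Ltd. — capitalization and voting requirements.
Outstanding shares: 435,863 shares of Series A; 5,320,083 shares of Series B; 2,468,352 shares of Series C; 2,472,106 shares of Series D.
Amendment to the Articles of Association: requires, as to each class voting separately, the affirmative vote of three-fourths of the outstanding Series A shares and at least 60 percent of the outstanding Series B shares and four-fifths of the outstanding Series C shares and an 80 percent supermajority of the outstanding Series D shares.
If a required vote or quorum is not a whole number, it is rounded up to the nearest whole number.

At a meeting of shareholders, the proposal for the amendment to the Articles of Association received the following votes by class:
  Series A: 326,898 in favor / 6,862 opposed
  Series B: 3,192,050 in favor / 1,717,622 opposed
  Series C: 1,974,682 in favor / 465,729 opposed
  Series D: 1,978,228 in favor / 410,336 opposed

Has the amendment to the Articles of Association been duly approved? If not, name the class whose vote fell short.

Series A: 3/4 of 435863 = 326897.25, rounded up to 326898; 326,898 required, 326,898 in favor — approved.
Series B: 3/5 of 5320083 = 3192049.80, rounded up to 3192050; 3,192,050 required, 3,192,050 in favor — approved.
Series C: 4/5 of 2468352 = 1974681.60, rounded up to 1974682; 1,974,682 required, 1,974,682 in favor — approved.
Series D: 4/5 of 2472106 = 1977684.80, rounded up to 1977685; 1,977,685 required, 1,978,228 in favor — approved.

Approved — every class gave the required vote.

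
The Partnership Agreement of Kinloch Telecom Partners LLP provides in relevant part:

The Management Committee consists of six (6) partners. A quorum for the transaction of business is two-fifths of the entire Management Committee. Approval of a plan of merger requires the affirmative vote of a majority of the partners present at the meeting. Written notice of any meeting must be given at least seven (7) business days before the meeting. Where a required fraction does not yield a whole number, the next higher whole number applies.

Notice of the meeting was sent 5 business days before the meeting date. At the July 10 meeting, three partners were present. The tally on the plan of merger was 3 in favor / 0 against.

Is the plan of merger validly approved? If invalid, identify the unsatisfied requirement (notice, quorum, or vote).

Invalid — notice requirement not satisfied.

Notice: 5 business days given; 7 required (5 < 7). Not satisfied.
Quorum: 3 present; quorum is 3. Satisfied.
Vote: the plan of merger requires a majority of the partners present (3). A majority of 3 is 2, so 2 affirmative votes are needed; 3 voted in favor. Satisfied.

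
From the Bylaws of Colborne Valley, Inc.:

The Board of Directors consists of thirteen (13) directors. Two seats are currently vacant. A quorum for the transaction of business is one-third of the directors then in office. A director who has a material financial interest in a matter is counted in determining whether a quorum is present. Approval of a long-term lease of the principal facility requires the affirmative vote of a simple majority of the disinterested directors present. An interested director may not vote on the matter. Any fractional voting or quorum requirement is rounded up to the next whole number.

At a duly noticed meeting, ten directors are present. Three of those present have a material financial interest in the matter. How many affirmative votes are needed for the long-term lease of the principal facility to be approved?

The long-term lease of the principal facility requires a majority of the disinterested directors present (10 − 3 = 7).
A majority of 7 is 4.

4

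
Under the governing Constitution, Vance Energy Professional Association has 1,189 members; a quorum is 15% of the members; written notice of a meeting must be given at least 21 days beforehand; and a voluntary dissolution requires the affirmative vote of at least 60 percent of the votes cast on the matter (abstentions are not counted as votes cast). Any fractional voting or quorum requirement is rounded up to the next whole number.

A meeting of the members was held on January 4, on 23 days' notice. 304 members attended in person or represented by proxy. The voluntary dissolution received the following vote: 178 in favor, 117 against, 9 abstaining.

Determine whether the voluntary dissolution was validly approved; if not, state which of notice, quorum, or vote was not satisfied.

Valid — all requirements satisfied.

Notice: 23 days given; 21 required. Satisfied.
Quorum: 15% of 1,189 = 178.35, rounded up to 179; 304 present. Satisfied.
Vote: requires three-fifths of the votes cast (304 − 9 abstaining = 295); 3/5 of 295 = 177, so 177 needed; 178 in favor. Satisfied.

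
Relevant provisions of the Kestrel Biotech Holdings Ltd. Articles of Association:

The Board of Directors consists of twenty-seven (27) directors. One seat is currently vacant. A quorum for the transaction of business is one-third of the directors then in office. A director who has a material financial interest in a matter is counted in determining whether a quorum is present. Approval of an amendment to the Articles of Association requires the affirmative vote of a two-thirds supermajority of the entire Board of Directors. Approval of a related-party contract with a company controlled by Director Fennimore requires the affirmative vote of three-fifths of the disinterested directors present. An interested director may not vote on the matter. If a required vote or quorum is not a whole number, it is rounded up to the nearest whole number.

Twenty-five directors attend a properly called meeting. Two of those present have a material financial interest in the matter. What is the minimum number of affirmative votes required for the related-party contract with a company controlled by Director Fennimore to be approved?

The related-party contract with a company controlled by Director Fennimore requires three-fifths of the disinterested directors present (25 − 2 = 23).
3/5 of 23 = 13.80, rounded up to 14.

14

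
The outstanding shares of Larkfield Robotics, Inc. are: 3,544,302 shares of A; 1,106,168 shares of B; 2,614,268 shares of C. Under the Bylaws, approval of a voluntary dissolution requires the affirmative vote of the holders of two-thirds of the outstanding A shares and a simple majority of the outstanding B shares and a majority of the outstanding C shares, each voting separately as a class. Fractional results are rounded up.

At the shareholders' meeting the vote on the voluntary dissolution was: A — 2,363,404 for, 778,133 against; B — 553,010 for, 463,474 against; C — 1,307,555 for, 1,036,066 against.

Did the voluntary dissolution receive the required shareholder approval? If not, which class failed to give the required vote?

Not approved — the B shares did not give the required vote.

A: 2/3 of 3544302 = 2362868; 2,362,868 required, 2,363,404 in favor — approved.
B: a majority of 1106168 is 553085; 553,085 required, 553,010 in favor — not approved.
C: a majority of 2614268 is 1307135; 1,307,135 required, 1,307,555 in favor — approved.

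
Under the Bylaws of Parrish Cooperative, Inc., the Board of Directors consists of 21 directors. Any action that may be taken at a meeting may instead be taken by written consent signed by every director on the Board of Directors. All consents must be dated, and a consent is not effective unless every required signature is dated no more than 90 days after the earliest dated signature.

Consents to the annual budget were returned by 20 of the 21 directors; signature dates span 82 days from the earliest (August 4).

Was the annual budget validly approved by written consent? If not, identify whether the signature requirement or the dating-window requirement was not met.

Not effective — insufficient signatures.

Signatures required: every one of 21 — unanimous means all 21, so 21 needed; 20 signed. Insufficient.
Dating window: the latest signature is 82 days after the earliest; the limit is 90 days. Within the window.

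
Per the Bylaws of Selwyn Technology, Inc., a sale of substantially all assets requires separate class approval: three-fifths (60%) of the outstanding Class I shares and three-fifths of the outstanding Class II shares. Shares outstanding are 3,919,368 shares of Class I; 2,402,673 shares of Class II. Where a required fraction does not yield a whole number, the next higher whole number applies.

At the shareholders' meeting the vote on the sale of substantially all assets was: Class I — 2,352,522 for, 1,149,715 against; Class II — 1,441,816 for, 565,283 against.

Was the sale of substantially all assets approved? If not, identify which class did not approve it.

Approved — every class gave the required vote.

Class I: 3/5 of 3919368 = 2351620.80, rounded up to 2351621; 2,351,621 required, 2,352,522 in favor — approved.
Class II: 3/5 of 2402673 = 1441603.80, rounded up to 1441604; 1,441,604 required, 1,441,816 in favor — approved.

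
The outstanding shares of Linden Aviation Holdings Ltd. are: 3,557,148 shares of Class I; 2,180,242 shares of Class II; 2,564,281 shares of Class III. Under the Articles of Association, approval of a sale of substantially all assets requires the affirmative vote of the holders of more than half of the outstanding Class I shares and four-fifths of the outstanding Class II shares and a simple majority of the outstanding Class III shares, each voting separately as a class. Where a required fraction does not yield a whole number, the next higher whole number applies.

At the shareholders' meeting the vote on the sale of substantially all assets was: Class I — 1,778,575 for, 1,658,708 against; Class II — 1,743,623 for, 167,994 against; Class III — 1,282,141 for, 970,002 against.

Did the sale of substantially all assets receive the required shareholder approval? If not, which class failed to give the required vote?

Not approved — the Class II shares did not give the required vote.

Class I: a majority of 3557148 is 1778575; 1,778,575 required, 1,778,575 in favor — approved.
Class II: 4/5 of 2180242 = 1744193.60, rounded up to 1744194; 1,744,194 required, 1,743,623 in favor — not approved.
Class III: a majority of 2564281 is 1282141; 1,282,141 required, 1,282,141 in favor — approved.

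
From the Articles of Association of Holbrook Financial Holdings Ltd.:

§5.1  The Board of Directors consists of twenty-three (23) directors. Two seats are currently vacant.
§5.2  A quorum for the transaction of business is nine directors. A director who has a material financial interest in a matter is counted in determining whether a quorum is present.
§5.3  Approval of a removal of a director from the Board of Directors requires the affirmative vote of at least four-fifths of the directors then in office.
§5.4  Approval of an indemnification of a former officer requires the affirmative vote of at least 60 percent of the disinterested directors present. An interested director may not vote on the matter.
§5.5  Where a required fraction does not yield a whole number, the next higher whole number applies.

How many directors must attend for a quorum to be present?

The quorum is fixed at 9.

9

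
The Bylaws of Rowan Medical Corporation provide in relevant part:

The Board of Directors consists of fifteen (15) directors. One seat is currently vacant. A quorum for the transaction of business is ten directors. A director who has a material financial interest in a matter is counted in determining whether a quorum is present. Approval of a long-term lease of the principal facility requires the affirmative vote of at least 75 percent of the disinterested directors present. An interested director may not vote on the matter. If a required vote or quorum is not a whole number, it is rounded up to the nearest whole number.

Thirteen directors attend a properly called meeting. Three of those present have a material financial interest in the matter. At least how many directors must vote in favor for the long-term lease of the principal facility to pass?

8

The long-term lease of the principal facility requires three-fourths of the disinterested directors present (13 − 3 = 10).
3/4 of 10 = 7.50, rounded up to 8.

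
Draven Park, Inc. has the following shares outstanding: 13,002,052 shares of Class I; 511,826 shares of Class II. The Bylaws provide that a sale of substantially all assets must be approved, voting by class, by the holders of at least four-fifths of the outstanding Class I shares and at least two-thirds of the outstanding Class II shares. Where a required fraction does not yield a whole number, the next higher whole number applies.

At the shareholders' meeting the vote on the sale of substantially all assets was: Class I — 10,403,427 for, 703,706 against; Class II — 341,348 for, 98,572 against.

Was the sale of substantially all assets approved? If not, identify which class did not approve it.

Approved — every class gave the required vote.

Class I: 4/5 of 13002052 = 10401641.60, rounded up to 10401642; 10,401,642 required, 10,403,427 in favor — approved.
Class II: 2/3 of 511826 = 341217.33, rounded up to 341218; 341,218 required, 341,348 in favor — approved.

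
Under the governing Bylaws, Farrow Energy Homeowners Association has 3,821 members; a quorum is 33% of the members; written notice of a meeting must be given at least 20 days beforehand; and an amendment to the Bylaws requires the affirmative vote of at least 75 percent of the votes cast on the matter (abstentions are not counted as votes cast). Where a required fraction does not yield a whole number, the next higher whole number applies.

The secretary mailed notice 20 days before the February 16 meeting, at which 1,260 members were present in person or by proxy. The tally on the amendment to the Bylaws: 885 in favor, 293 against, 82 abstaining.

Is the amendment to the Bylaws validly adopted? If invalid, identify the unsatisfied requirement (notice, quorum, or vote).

Invalid — quorum requirement not satisfied.

Notice: 20 days given; 20 required. Satisfied.
Quorum: 33% of 3,821 = 1,260.93, rounded up to 1,261; 1,260 present. Not satisfied.
Vote: requires three-fourths of the votes cast (1,260 − 82 abstaining = 1,178); 3/4 of 1178 = 883.50, rounded up to 884, so 884 needed; 885 in favor. Satisfied.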